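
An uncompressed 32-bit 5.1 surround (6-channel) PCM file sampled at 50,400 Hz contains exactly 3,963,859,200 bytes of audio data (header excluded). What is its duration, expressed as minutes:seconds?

54:37

Byte rate = 50,400 × 4 × 6 = 1,209,600 bytes/s.
Duration = 3,963,859,200 / 1,209,600 = 3,277 s.
3,277 s = 54:37.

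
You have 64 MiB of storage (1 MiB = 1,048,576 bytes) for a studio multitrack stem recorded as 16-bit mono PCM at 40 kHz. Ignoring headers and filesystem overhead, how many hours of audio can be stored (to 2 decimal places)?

0.23 hours

Uncompressed byte rate = 40,000 × 2 × 1 = 80,000 bytes/s.
Capacity = 64 × 1,048,576 = 67,108,864 bytes.
67,108,864 / 80,000 ≈ 838.86 s → 0.23 hours.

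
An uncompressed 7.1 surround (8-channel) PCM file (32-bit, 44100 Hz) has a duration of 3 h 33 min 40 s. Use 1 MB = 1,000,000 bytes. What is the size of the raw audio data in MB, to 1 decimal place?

18091.6 MB

Duration = 3 h 33 min 40 s = 12,820 s.
Bytes = 44,100 samples/s × 12,820 s × 4 bytes/sample × 8 ch = 18,091,584,000 bytes.
18,091,584,000 / 1,000,000 = 18091.6 MB.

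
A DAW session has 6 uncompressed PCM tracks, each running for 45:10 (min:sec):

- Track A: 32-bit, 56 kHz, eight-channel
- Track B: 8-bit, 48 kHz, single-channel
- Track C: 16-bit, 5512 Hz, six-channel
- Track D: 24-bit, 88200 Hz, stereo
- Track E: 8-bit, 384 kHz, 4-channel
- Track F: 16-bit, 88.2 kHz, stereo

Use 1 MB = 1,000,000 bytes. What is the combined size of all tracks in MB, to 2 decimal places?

45:10 (min:sec) = 2,710 s.
Track A: 56,000 × 2,710 × 4 × 8 = 4,856,320,000 bytes.
Track B: 48,000 × 2,710 × 1 × 1 = 130,080,000 bytes.
Track C: 5,512 × 2,710 × 2 × 6 = 179,250,240 bytes.
Track D: 88,200 × 2,710 × 3 × 2 = 1,434,132,000 bytes.
Track E: 384,000 × 2,710 × 1 × 4 = 4,162,560,000 bytes.
Track F: 88,200 × 2,710 × 2 × 2 = 956,088,000 bytes.
Total = 11,718,430,240 bytes = 11718.43 MB.

11718.43 MB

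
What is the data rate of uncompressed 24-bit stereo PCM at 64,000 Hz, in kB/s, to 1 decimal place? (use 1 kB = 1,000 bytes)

Bit rate = 64,000 × 24 × 2 = 3,072,000 bits/s.
3,072,000 / 8 = 384,000 B/s = 384.0 kB/s.

384.0 kB/s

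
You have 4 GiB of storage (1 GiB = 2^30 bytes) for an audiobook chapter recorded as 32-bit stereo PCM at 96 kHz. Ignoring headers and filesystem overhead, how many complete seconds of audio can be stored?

5,592 seconds

Uncompressed byte rate = 96,000 × 4 × 2 = 768,000 bytes/s.
Capacity = 4 × 1,073,741,824 = 4,294,967,296 bytes.
4,294,967,296 / 768,000 ≈ 5592.41 s → 5,592 seconds.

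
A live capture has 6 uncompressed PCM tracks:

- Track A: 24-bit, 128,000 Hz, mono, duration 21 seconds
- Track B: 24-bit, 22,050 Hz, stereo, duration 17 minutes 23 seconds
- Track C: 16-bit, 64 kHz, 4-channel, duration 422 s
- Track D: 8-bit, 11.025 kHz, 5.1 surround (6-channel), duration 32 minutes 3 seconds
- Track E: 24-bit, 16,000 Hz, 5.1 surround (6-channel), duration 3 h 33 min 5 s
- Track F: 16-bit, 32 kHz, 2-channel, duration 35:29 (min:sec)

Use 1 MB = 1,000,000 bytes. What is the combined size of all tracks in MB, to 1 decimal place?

4443.9 MB

Track A: 128,000 × 21 × 3 × 1 = 8,064,000 bytes.
Track B: 17 minutes 23 seconds = 1,043 s; 22,050 × 1,043 × 3 × 2 = 137,988,900 bytes.
Track C: 64,000 × 422 × 2 × 4 = 216,064,000 bytes.
Track D: 32 minutes 3 seconds = 1,923 s; 11,025 × 1,923 × 1 × 6 = 127,206,450 bytes.
Track E: 3 h 33 min 5 s = 12,785 s; 16,000 × 12,785 × 3 × 6 = 3,682,080,000 bytes.
Track F: 35:29 (min:sec) = 2,129 s; 32,000 × 2,129 × 2 × 2 = 272,512,000 bytes.
Total = 4,443,915,350 bytes = 4443.9 MB.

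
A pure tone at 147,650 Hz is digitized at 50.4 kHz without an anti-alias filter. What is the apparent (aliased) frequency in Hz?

Nyquist = 50,400/2 = 25,200 Hz; 147,650 Hz exceeds it.
Alias = |147,650 − 3×50,400| = |147,650 − 151,200| = 3,550 Hz.

3,550 Hz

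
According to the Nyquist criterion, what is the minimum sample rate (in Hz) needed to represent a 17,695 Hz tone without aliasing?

Minimum sample rate = 2 × 17,695 Hz = 35,390 Hz.

35,390 Hz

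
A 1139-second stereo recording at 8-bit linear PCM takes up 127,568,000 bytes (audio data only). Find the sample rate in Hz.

56,000 Hz

Bytes = sample_rate × seconds × bytes_per_sample × channels.
sample_rate = 127,568,000 / (1,139 × 1 × 2) = 127,568,000 / 2,278 = 56,000 Hz.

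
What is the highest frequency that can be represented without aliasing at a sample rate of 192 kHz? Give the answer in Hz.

Nyquist frequency = sample rate / 2 = 192,000 / 2 = 96,000 Hz.

96,000 Hz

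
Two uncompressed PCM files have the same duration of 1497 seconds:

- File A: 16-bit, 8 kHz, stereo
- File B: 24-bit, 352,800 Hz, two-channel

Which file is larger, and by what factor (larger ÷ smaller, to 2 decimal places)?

File A: 8,000 × 2 × 2 = 32,000 bytes/s.
File B: 352,800 × 3 × 2 = 2,116,800 bytes/s.
File B is larger; ratio = 3,168,849,600 / 47,904,000 = 66.15.

File B, by a factor of 66.15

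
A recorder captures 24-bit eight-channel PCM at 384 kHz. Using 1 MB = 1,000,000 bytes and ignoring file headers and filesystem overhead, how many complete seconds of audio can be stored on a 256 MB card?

Uncompressed byte rate = 384,000 × 3 × 8 = 9,216,000 bytes/s.
Capacity = 256 × 1,000,000 = 256,000,000 bytes.
256,000,000 / 9,216,000 ≈ 27.78 s → 27 seconds.

27 seconds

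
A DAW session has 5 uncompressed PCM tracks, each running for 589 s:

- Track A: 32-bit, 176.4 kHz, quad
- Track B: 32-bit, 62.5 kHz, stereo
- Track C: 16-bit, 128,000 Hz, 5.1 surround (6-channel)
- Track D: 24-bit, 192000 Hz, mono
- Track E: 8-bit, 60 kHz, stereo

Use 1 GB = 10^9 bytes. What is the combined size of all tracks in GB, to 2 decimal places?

Track A: 176,400 × 589 × 4 × 4 = 1,662,393,600 bytes.
Track B: 62,500 × 589 × 4 × 2 = 294,500,000 bytes.
Track C: 128,000 × 589 × 2 × 6 = 904,704,000 bytes.
Track D: 192,000 × 589 × 3 × 1 = 339,264,000 bytes.
Track E: 60,000 × 589 × 1 × 2 = 70,680,000 bytes.
Total = 3,271,541,600 bytes = 3.27 GB.

3.27 GB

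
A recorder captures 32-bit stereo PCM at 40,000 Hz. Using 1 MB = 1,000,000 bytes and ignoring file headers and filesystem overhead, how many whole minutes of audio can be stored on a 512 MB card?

26 minutes

Uncompressed byte rate = 40,000 × 4 × 2 = 320,000 bytes/s.
Capacity = 512 × 1,000,000 = 512,000,000 bytes.
512,000,000 / 320,000 ≈ 1600 s → 26 minutes.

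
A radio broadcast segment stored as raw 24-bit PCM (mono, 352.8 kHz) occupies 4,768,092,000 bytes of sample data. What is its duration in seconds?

4,505 seconds

Byte rate = 352,800 × 3 × 1 = 1,058,400 bytes/s.
Duration = 4,768,092,000 / 1,058,400 = 4,505 s.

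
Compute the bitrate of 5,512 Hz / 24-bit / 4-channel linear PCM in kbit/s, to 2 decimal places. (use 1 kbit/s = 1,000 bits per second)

Bit rate = 5,512 × 24 × 4 = 529,152 bits/s.
= 529.15 kbit/s.

529.15 kbit/s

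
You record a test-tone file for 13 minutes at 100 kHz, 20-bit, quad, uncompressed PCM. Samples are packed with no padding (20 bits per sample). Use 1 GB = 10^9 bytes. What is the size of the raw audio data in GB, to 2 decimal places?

0.78 GB

Duration = 13 minutes = 780 s.
Bits = 100,000 × 780 × 20 × 4 = 6,240,000,000 bits = 780,000,000 bytes.
780,000,000 / 1,000,000,000 = 0.78 GB.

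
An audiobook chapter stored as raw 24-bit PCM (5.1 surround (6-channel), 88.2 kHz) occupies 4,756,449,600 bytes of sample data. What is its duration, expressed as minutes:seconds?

Byte rate = 88,200 × 3 × 6 = 1,587,600 bytes/s.
Duration = 4,756,449,600 / 1,587,600 = 2,996 s.
2,996 s = 49:56.

49:56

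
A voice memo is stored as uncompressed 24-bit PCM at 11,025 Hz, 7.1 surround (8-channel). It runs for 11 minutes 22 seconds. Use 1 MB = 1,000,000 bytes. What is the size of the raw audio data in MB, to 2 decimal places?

Duration = 11 minutes 22 seconds = 682 s.
Bytes = 11,025 samples/s × 682 s × 3 bytes/sample × 8 ch = 180,457,200 bytes.
180,457,200 / 1,000,000 = 180.46 MB.

180.46 MB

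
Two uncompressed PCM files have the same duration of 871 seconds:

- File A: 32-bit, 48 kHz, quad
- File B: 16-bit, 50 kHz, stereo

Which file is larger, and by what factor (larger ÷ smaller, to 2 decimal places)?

File A, by a factor of 3.84

File A: 48,000 × 4 × 4 = 768,000 bytes/s.
File B: 50,000 × 2 × 2 = 200,000 bytes/s.
File A is larger; ratio = 668,928,000 / 174,200,000 = 3.84.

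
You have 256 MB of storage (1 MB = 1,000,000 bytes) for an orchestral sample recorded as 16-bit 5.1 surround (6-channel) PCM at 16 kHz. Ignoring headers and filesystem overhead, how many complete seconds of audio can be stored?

1,333 seconds

Uncompressed byte rate = 16,000 × 2 × 6 = 192,000 bytes/s.
Capacity = 256 × 1,000,000 = 256,000,000 bytes.
256,000,000 / 192,000 ≈ 1333.33 s → 1,333 seconds.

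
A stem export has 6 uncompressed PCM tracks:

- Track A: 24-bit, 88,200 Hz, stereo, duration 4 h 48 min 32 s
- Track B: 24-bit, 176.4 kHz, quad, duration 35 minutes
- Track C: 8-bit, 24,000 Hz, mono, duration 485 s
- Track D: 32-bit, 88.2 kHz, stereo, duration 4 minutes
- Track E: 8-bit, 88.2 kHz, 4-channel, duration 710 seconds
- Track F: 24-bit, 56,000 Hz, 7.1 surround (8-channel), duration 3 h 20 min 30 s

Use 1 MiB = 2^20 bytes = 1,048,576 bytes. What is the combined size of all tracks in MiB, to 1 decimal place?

28807.2 MiB

Track A: 4 h 48 min 32 s = 17,312 s; 88,200 × 17,312 × 3 × 2 = 9,161,510,400 bytes.
Track B: 35 minutes = 2,100 s; 176,400 × 2,100 × 3 × 4 = 4,445,280,000 bytes.
Track C: 24,000 × 485 × 1 × 1 = 11,640,000 bytes.
Track D: 4 minutes = 240 s; 88,200 × 240 × 4 × 2 = 169,344,000 bytes.
Track E: 88,200 × 710 × 1 × 4 = 250,488,000 bytes.
Track F: 3 h 20 min 30 s = 12,030 s; 56,000 × 12,030 × 3 × 8 = 16,168,320,000 bytes.
Total = 30,206,582,400 bytes = 28807.2 MiB.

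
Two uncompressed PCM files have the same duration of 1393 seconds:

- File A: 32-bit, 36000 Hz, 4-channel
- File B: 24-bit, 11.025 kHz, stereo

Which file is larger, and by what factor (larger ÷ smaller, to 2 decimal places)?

File A: 36,000 × 4 × 4 = 576,000 bytes/s.
File B: 11,025 × 3 × 2 = 66,150 bytes/s.
File A is larger; ratio = 802,368,000 / 92,146,950 = 8.71.

File A, by a factor of 8.71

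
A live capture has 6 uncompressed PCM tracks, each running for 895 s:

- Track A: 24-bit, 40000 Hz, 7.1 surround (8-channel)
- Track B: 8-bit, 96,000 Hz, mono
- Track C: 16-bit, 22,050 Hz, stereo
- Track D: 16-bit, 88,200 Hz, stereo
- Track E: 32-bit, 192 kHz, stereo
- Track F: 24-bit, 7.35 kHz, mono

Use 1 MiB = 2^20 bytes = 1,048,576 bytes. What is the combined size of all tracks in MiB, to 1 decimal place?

2607.6 MiB

Track A: 40,000 × 895 × 3 × 8 = 859,200,000 bytes.
Track B: 96,000 × 895 × 1 × 1 = 85,920,000 bytes.
Track C: 22,050 × 895 × 2 × 2 = 78,939,000 bytes.
Track D: 88,200 × 895 × 2 × 2 = 315,756,000 bytes.
Track E: 192,000 × 895 × 4 × 2 = 1,374,720,000 bytes.
Track F: 7,350 × 895 × 3 × 1 = 19,734,750 bytes.
Total = 2,734,269,750 bytes = 2607.6 MiB.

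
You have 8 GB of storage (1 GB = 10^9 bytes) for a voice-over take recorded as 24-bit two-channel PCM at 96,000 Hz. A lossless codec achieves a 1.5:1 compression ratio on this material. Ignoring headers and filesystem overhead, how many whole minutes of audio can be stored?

Uncompressed byte rate = 96,000 × 3 × 2 = 576,000 bytes/s.
After 1.5:1 compression, effective rate ≈ 384000 bytes/s.
Capacity = 8 × 1,000,000,000 = 8,000,000,000 bytes.
8,000,000,000 / effective rate ≈ 20833.33 s → 347 minutes.

347 minutes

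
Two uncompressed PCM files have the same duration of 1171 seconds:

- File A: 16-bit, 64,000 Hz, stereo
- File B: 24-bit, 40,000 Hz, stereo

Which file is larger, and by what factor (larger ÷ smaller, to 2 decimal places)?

File A, by a factor of 1.07

File A: 64,000 × 2 × 2 = 256,000 bytes/s.
File B: 40,000 × 3 × 2 = 240,000 bytes/s.
File A is larger; ratio = 299,776,000 / 281,040,000 = 1.07.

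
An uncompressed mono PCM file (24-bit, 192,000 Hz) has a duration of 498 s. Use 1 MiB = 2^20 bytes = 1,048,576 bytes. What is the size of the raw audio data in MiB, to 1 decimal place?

273.6 MiB

Bytes = 192,000 samples/s × 498 s × 3 bytes/sample × 1 ch = 286,848,000 bytes.
286,848,000 / 1,048,576 = 273.6 MiB.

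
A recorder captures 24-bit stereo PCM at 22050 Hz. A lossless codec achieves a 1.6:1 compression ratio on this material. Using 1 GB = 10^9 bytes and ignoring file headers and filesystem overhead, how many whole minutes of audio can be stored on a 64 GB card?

12,899 minutes

Uncompressed byte rate = 22,050 × 3 × 2 = 132,300 bytes/s.
After 1.6:1 compression, effective rate ≈ 82687.5 bytes/s.
Capacity = 64 × 1,000,000,000 = 64,000,000,000 bytes.
64,000,000,000 / effective rate ≈ 773998.49 s → 12,899 minutes.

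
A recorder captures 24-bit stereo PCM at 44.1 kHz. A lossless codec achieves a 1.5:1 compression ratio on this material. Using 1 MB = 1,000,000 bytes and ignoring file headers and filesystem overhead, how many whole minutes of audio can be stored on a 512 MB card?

48 minutes

Uncompressed byte rate = 44,100 × 3 × 2 = 264,600 bytes/s.
After 1.5:1 compression, effective rate ≈ 176400 bytes/s.
Capacity = 512 × 1,000,000 = 512,000,000 bytes.
512,000,000 / effective rate ≈ 2902.49 s → 48 minutes.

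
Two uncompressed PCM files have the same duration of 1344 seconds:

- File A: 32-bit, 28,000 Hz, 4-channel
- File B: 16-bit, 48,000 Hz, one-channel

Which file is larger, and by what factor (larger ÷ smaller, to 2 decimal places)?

File A, by a factor of 4.67

File A: 28,000 × 4 × 4 = 448,000 bytes/s.
File B: 48,000 × 2 × 1 = 96,000 bytes/s.
File A is larger; ratio = 602,112,000 / 129,024,000 = 4.67.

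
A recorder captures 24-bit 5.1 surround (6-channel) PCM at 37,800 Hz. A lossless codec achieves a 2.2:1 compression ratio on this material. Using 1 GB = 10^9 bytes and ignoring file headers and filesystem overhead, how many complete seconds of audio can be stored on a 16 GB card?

Uncompressed byte rate = 37,800 × 3 × 6 = 680,400 bytes/s.
After 2.2:1 compression, effective rate ≈ 309272.73 bytes/s.
Capacity = 16 × 1,000,000,000 = 16,000,000,000 bytes.
16,000,000,000 / effective rate ≈ 51734.27 s → 51,734 seconds.

51,734 seconds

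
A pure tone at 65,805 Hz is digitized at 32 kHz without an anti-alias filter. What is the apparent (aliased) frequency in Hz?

1,805 Hz

Nyquist = 32,000/2 = 16,000 Hz; 65,805 Hz exceeds it.
Alias = |65,805 − 2×32,000| = |65,805 − 64,000| = 1,805 Hz.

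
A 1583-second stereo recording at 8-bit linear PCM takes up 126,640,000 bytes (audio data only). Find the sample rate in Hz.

40,000 Hz

Bytes = sample_rate × seconds × bytes_per_sample × channels.
sample_rate = 126,640,000 / (1,583 × 1 × 2) = 126,640,000 / 3,166 = 40,000 Hz.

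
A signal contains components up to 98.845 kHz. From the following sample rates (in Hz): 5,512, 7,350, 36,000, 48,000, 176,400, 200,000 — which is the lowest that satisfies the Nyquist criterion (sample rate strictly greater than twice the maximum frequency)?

200,000 Hz

Need sample rate > 2 × 98,845 = 197,690 Hz.
Lowest listed rate above 197,690 Hz is 200,000 Hz.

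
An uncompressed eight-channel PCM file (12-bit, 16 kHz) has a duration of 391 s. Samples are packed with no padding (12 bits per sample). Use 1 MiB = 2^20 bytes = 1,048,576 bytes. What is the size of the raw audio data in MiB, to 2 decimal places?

Bits = 16,000 × 391 × 12 × 8 = 600,576,000 bits = 75,072,000 bytes.
75,072,000 / 1,048,576 = 71.59 MiB.

71.59 MiB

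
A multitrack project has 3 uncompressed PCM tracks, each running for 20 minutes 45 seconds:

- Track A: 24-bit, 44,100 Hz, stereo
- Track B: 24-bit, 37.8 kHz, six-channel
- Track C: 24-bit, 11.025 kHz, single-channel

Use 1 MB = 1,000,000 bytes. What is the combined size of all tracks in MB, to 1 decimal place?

20 minutes 45 seconds = 1,245 s.
Track A: 44,100 × 1,245 × 3 × 2 = 329,427,000 bytes.
Track B: 37,800 × 1,245 × 3 × 6 = 847,098,000 bytes.
Track C: 11,025 × 1,245 × 3 × 1 = 41,178,375 bytes.
Total = 1,217,703,375 bytes = 1217.7 MB.

1217.7 MB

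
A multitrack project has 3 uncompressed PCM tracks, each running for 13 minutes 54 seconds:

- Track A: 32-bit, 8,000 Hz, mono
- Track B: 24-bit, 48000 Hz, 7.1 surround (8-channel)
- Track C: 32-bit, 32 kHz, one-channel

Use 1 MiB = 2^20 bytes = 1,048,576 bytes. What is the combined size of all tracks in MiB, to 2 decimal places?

13 minutes 54 seconds = 834 s.
Track A: 8,000 × 834 × 4 × 1 = 26,688,000 bytes.
Track B: 48,000 × 834 × 3 × 8 = 960,768,000 bytes.
Track C: 32,000 × 834 × 4 × 1 = 106,752,000 bytes.
Total = 1,094,208,000 bytes = 1043.52 MiB.

1043.52 MiB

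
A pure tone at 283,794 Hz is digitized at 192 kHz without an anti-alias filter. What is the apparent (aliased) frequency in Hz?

91,794 Hz

Nyquist = 192,000/2 = 96,000 Hz; 283,794 Hz exceeds it.
Alias = |283,794 − 1×192,000| = |283,794 − 192,000| = 91,794 Hz.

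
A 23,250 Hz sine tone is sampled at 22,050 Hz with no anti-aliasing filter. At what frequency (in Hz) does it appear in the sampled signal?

Nyquist = 22,050/2 = 11,025 Hz; 23,250 Hz exceeds it.
Alias = |23,250 − 1×22,050| = |23,250 − 22,050| = 1,200 Hz.

1,200 Hz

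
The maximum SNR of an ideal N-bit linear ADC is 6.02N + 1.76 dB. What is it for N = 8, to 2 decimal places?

6.02 × 8 + 1.76 = 49.92 dB.

49.92 dB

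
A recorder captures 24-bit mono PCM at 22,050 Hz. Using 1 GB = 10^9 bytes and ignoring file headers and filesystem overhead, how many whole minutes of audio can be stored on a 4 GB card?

Uncompressed byte rate = 22,050 × 3 × 1 = 66,150 bytes/s.
Capacity = 4 × 1,000,000,000 = 4,000,000,000 bytes.
4,000,000,000 / 66,150 ≈ 60468.63 s → 1,007 minutes.

1,007 minutes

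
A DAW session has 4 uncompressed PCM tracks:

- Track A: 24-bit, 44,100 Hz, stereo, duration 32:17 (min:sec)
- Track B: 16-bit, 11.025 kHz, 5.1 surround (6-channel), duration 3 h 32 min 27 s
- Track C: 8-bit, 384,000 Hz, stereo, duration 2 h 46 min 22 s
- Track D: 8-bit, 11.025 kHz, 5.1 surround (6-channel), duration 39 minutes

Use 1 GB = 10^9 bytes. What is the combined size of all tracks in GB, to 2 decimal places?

Track A: 32:17 (min:sec) = 1,937 s; 44,100 × 1,937 × 3 × 2 = 512,530,200 bytes.
Track B: 3 h 32 min 27 s = 12,747 s; 11,025 × 12,747 × 2 × 6 = 1,686,428,100 bytes.
Track C: 2 h 46 min 22 s = 9,982 s; 384,000 × 9,982 × 1 × 2 = 7,666,176,000 bytes.
Track D: 39 minutes = 2,340 s; 11,025 × 2,340 × 1 × 6 = 154,791,000 bytes.
Total = 10,019,925,300 bytes = 10.02 GB.

10.02 GB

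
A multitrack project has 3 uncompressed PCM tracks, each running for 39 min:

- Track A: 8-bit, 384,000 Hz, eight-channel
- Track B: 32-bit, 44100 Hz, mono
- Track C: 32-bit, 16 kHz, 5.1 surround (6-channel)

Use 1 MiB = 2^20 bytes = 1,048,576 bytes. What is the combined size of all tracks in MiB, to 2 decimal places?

8106.06 MiB

39 min = 2,340 s.
Track A: 384,000 × 2,340 × 1 × 8 = 7,188,480,000 bytes.
Track B: 44,100 × 2,340 × 4 × 1 = 412,776,000 bytes.
Track C: 16,000 × 2,340 × 4 × 6 = 898,560,000 bytes.
Total = 8,499,816,000 bytes = 8106.06 MiB.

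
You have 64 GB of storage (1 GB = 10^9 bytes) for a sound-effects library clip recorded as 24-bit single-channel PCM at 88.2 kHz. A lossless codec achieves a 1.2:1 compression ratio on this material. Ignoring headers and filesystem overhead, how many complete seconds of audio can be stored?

Uncompressed byte rate = 88,200 × 3 × 1 = 264,600 bytes/s.
After 1.2:1 compression, effective rate ≈ 220500 bytes/s.
Capacity = 64 × 1,000,000,000 = 64,000,000,000 bytes.
64,000,000,000 / effective rate ≈ 290249.43 s → 290,249 seconds.

290,249 seconds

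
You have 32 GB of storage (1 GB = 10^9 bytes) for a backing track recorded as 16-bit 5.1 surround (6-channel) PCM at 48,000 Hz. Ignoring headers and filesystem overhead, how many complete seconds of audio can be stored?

55,555 seconds

Uncompressed byte rate = 48,000 × 2 × 6 = 576,000 bytes/s.
Capacity = 32 × 1,000,000,000 = 32,000,000,000 bytes.
32,000,000,000 / 576,000 ≈ 55555.56 s → 55,555 seconds.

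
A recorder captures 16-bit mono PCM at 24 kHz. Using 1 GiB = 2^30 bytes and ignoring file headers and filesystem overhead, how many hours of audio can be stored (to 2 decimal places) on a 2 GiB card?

12.43 hours

Uncompressed byte rate = 24,000 × 2 × 1 = 48,000 bytes/s.
Capacity = 2 × 1,073,741,824 = 2,147,483,648 bytes.
2,147,483,648 / 48,000 ≈ 44739.24 s → 12.43 hours.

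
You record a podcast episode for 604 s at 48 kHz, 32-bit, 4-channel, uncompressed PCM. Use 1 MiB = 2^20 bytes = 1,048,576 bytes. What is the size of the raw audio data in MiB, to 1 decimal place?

442.4 MiB

Bytes = 48,000 samples/s × 604 s × 4 bytes/sample × 4 ch = 463,872,000 bytes.
463,872,000 / 1,048,576 = 442.4 MiB.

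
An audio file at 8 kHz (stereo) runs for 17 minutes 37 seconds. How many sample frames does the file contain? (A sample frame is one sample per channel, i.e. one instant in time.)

8,456,000 sample frames

17 minutes 37 seconds = 1,057 s.
8,000 samples/s × 1,057 s = 8,456,000 frames.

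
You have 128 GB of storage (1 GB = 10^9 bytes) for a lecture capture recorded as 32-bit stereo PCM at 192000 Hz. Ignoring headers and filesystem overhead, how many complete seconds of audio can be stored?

Uncompressed byte rate = 192,000 × 4 × 2 = 1,536,000 bytes/s.
Capacity = 128 × 1,000,000,000 = 128,000,000,000 bytes.
128,000,000,000 / 1,536,000 ≈ 83333.33 s → 83,333 seconds.

83,333 seconds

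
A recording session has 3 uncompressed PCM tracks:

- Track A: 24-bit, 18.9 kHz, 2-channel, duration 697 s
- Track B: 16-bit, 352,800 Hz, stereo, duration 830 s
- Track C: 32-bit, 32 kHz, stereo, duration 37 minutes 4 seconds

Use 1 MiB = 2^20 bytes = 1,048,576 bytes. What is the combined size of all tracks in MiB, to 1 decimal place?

Track A: 18,900 × 697 × 3 × 2 = 79,039,800 bytes.
Track B: 352,800 × 830 × 2 × 2 = 1,171,296,000 bytes.
Track C: 37 minutes 4 seconds = 2,224 s; 32,000 × 2,224 × 4 × 2 = 569,344,000 bytes.
Total = 1,819,679,800 bytes = 1735.4 MiB.

1735.4 MiB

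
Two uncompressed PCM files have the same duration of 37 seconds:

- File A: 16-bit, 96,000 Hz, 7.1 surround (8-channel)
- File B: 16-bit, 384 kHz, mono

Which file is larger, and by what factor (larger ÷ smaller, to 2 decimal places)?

File A, by a factor of 2.00

File A: 96,000 × 2 × 8 = 1,536,000 bytes/s.
File B: 384,000 × 2 × 1 = 768,000 bytes/s.
File A is larger; ratio = 56,832,000 / 28,416,000 = 2.00.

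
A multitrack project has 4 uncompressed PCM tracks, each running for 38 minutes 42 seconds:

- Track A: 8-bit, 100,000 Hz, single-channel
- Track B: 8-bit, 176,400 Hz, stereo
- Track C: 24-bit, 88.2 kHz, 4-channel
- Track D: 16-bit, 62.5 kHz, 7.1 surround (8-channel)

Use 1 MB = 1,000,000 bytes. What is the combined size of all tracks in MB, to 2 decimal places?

5831.01 MB

38 minutes 42 seconds = 2,322 s.
Track A: 100,000 × 2,322 × 1 × 1 = 232,200,000 bytes.
Track B: 176,400 × 2,322 × 1 × 2 = 819,201,600 bytes.
Track C: 88,200 × 2,322 × 3 × 4 = 2,457,604,800 bytes.
Track D: 62,500 × 2,322 × 2 × 8 = 2,322,000,000 bytes.
Total = 5,831,006,400 bytes = 5831.01 MB.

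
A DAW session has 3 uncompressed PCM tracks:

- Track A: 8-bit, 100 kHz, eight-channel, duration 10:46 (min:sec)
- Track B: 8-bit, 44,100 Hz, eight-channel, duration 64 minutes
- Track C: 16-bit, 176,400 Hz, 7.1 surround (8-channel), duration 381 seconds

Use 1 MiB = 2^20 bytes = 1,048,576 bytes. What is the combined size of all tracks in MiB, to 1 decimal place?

Track A: 10:46 (min:sec) = 646 s; 100,000 × 646 × 1 × 8 = 516,800,000 bytes.
Track B: 64 minutes = 3,840 s; 44,100 × 3,840 × 1 × 8 = 1,354,752,000 bytes.
Track C: 176,400 × 381 × 2 × 8 = 1,075,334,400 bytes.
Total = 2,946,886,400 bytes = 2810.4 MiB.

2810.4 MiB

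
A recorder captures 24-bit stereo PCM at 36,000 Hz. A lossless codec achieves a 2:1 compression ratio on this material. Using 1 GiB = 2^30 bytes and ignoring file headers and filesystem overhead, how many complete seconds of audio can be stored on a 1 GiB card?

9,942 seconds

Uncompressed byte rate = 36,000 × 3 × 2 = 216,000 bytes/s.
After 2:1 compression, effective rate ≈ 108000 bytes/s.
Capacity = 1 × 1,073,741,824 = 1,073,741,824 bytes.
1,073,741,824 / effective rate ≈ 9942.05 s → 9,942 seconds.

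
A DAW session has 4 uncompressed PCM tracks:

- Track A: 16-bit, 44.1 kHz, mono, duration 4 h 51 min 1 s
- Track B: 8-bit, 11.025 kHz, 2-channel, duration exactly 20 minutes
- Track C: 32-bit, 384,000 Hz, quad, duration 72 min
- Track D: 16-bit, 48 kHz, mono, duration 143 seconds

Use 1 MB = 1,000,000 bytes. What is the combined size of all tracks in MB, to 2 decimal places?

28122.33 MB

Track A: 4 h 51 min 1 s = 17,461 s; 44,100 × 17,461 × 2 × 1 = 1,540,060,200 bytes.
Track B: exactly 20 minutes = 1,200 s; 11,025 × 1,200 × 1 × 2 = 26,460,000 bytes.
Track C: 72 min = 4,320 s; 384,000 × 4,320 × 4 × 4 = 26,542,080,000 bytes.
Track D: 48,000 × 143 × 2 × 1 = 13,728,000 bytes.
Total = 28,122,328,200 bytes = 28122.33 MB.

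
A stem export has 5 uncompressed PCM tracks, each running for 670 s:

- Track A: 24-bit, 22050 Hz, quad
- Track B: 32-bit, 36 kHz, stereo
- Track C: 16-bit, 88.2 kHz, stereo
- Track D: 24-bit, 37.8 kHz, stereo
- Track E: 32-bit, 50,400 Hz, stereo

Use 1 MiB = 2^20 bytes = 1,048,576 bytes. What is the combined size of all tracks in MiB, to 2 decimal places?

Track A: 22,050 × 670 × 3 × 4 = 177,282,000 bytes.
Track B: 36,000 × 670 × 4 × 2 = 192,960,000 bytes.
Track C: 88,200 × 670 × 2 × 2 = 236,376,000 bytes.
Track D: 37,800 × 670 × 3 × 2 = 151,956,000 bytes.
Track E: 50,400 × 670 × 4 × 2 = 270,144,000 bytes.
Total = 1,028,718,000 bytes = 981.06 MiB.

981.06 MiB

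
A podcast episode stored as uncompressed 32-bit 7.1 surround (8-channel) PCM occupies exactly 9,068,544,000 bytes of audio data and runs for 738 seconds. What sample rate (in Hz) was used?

384,000 Hz

Bytes = sample_rate × seconds × bytes_per_sample × channels.
sample_rate = 9,068,544,000 / (738 × 4 × 8) = 9,068,544,000 / 23,616 = 384,000 Hz.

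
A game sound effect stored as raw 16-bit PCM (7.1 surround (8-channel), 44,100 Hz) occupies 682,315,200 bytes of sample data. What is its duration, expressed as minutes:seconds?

Byte rate = 44,100 × 2 × 8 = 705,600 bytes/s.
Duration = 682,315,200 / 705,600 = 967 s.
967 s = 16:07.

16:07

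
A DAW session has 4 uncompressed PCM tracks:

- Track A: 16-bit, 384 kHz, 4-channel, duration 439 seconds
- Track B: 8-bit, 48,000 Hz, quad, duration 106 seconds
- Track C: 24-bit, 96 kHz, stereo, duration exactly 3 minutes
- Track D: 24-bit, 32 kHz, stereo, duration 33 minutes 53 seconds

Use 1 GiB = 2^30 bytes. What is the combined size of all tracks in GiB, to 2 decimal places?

Track A: 384,000 × 439 × 2 × 4 = 1,348,608,000 bytes.
Track B: 48,000 × 106 × 1 × 4 = 20,352,000 bytes.
Track C: exactly 3 minutes = 180 s; 96,000 × 180 × 3 × 2 = 103,680,000 bytes.
Track D: 33 minutes 53 seconds = 2,033 s; 32,000 × 2,033 × 3 × 2 = 390,336,000 bytes.
Total = 1,862,976,000 bytes = 1.74 GiB.

1.74 GiB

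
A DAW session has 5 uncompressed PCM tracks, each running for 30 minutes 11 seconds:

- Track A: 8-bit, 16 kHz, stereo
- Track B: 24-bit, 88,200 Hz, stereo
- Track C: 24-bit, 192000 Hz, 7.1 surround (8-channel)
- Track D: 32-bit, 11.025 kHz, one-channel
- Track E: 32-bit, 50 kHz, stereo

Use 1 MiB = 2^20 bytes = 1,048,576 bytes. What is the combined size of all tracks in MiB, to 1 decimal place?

30 minutes 11 seconds = 1,811 s.
Track A: 16,000 × 1,811 × 1 × 2 = 57,952,000 bytes.
Track B: 88,200 × 1,811 × 3 × 2 = 958,381,200 bytes.
Track C: 192,000 × 1,811 × 3 × 8 = 8,345,088,000 bytes.
Track D: 11,025 × 1,811 × 4 × 1 = 79,865,100 bytes.
Track E: 50,000 × 1,811 × 4 × 2 = 724,400,000 bytes.
Total = 10,165,686,300 bytes = 9694.8 MiB.

9694.8 MiB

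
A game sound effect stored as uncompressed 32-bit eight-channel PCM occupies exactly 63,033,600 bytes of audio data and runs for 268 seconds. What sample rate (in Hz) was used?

Bytes = sample_rate × seconds × bytes_per_sample × channels.
sample_rate = 63,033,600 / (268 × 4 × 8) = 63,033,600 / 8,576 = 7,350 Hz.

7,350 Hz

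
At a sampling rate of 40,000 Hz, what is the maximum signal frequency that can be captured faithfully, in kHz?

Nyquist frequency = sample rate / 2 = 40,000 / 2 = 20 kHz.

20 kHz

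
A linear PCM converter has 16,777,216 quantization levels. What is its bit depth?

log2(16,777,216) = 24.

24 bits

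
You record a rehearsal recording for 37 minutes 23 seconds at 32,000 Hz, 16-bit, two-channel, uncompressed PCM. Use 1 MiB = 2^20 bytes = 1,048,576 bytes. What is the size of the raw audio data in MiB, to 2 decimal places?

273.80 MiB

Duration = 37 minutes 23 seconds = 2,243 s.
Bytes = 32,000 samples/s × 2,243 s × 2 bytes/sample × 2 ch = 287,104,000 bytes.
287,104,000 / 1,048,576 = 273.80 MiB.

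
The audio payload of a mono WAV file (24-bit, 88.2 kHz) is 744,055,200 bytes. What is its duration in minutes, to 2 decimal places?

Byte rate = 88,200 × 3 × 1 = 264,600 bytes/s.
Duration = 744,055,200 / 264,600 = 2,812 s.
2,812 s / 60 = 46.87 minutes.

46.87 minutes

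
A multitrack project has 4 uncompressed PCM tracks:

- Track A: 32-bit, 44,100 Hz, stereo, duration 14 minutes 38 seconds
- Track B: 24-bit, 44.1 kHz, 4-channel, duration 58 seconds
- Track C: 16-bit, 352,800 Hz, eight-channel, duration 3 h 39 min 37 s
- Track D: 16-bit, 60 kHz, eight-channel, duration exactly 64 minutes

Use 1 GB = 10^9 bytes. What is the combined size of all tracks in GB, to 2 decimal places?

78.41 GB

Track A: 14 minutes 38 seconds = 878 s; 44,100 × 878 × 4 × 2 = 309,758,400 bytes.
Track B: 44,100 × 58 × 3 × 4 = 30,693,600 bytes.
Track C: 3 h 39 min 37 s = 13,177 s; 352,800 × 13,177 × 2 × 8 = 74,381,529,600 bytes.
Track D: exactly 64 minutes = 3,840 s; 60,000 × 3,840 × 2 × 8 = 3,686,400,000 bytes.
Total = 78,408,381,600 bytes = 78.41 GB.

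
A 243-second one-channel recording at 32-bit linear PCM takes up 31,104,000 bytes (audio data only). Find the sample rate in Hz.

Bytes = sample_rate × seconds × bytes_per_sample × channels.
sample_rate = 31,104,000 / (243 × 4 × 1) = 31,104,000 / 972 = 32,000 Hz.

32,000 Hz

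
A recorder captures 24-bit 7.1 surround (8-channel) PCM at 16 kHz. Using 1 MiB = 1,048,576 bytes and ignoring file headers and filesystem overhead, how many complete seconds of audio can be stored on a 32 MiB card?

Uncompressed byte rate = 16,000 × 3 × 8 = 384,000 bytes/s.
Capacity = 32 × 1,048,576 = 33,554,432 bytes.
33,554,432 / 384,000 ≈ 87.38 s → 87 seconds.

87 seconds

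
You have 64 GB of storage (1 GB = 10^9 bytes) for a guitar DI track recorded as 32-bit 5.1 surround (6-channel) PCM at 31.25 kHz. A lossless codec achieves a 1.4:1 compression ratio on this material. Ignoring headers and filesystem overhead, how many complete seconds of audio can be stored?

Uncompressed byte rate = 31,250 × 4 × 6 = 750,000 bytes/s.
After 1.4:1 compression, effective rate ≈ 535714.29 bytes/s.
Capacity = 64 × 1,000,000,000 = 64,000,000,000 bytes.
64,000,000,000 / effective rate ≈ 119466.67 s → 119,466 seconds.

119,466 seconds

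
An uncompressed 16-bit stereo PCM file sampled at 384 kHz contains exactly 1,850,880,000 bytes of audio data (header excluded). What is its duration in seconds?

1,205 seconds

Byte rate = 384,000 × 2 × 2 = 1,536,000 bytes/s.
Duration = 1,850,880,000 / 1,536,000 = 1,205 s.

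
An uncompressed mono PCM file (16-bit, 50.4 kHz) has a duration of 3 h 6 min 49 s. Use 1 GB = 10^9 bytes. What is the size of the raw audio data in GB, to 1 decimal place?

1.1 GB

Duration = 3 h 6 min 49 s = 11,209 s.
Bytes = 50,400 samples/s × 11,209 s × 2 bytes/sample × 1 ch = 1,129,867,200 bytes.
1,129,867,200 / 1,000,000,000 = 1.1 GB.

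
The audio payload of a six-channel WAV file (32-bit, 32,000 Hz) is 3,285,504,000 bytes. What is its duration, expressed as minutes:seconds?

Byte rate = 32,000 × 4 × 6 = 768,000 bytes/s.
Duration = 3,285,504,000 / 768,000 = 4,278 s.
4,278 s = 71:18.

71:18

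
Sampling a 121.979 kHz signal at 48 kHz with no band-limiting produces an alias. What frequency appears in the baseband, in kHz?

Nyquist = 48,000/2 = 24,000 Hz; 121,979 Hz exceeds it.
Alias = |121,979 − 3×48,000| = |121,979 − 144,000| = 22,021 Hz = 22.021 kHz.

22.021 kHz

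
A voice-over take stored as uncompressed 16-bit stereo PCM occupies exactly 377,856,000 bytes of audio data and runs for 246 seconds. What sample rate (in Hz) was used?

384,000 Hz

Bytes = sample_rate × seconds × bytes_per_sample × channels.
sample_rate = 377,856,000 / (246 × 2 × 2) = 377,856,000 / 984 = 384,000 Hz.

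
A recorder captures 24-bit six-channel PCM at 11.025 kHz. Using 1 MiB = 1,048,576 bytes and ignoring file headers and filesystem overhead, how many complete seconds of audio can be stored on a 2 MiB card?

10 seconds

Uncompressed byte rate = 11,025 × 3 × 6 = 198,450 bytes/s.
Capacity = 2 × 1,048,576 = 2,097,152 bytes.
2,097,152 / 198,450 ≈ 10.57 s → 10 seconds.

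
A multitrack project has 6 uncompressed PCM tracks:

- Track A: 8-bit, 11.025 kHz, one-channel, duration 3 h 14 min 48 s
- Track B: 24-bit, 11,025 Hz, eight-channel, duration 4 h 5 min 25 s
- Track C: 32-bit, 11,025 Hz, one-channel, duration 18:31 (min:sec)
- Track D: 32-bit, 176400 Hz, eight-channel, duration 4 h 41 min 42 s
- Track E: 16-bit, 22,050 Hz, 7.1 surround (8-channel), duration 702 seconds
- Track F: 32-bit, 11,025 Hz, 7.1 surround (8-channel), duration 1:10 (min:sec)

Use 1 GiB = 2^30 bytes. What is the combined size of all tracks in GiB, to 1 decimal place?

Track A: 3 h 14 min 48 s = 11,688 s; 11,025 × 11,688 × 1 × 1 = 128,860,200 bytes.
Track B: 4 h 5 min 25 s = 14,725 s; 11,025 × 14,725 × 3 × 8 = 3,896,235,000 bytes.
Track C: 18:31 (min:sec) = 1,111 s; 11,025 × 1,111 × 4 × 1 = 48,995,100 bytes.
Track D: 4 h 41 min 42 s = 16,902 s; 176,400 × 16,902 × 4 × 8 = 95,408,409,600 bytes.
Track E: 22,050 × 702 × 2 × 8 = 247,665,600 bytes.
Track F: 1:10 (min:sec) = 70 s; 11,025 × 70 × 4 × 8 = 24,696,000 bytes.
Total = 99,754,861,500 bytes = 92.9 GiB.

92.9 GiB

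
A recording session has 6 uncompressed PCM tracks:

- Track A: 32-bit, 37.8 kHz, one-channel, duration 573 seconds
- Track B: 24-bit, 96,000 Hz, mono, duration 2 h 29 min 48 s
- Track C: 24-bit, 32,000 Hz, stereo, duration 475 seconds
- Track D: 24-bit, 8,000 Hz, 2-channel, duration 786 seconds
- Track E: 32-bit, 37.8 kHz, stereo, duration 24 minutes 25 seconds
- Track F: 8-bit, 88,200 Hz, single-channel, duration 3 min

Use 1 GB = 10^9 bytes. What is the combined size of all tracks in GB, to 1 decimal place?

3.3 GB

Track A: 37,800 × 573 × 4 × 1 = 86,637,600 bytes.
Track B: 2 h 29 min 48 s = 8,988 s; 96,000 × 8,988 × 3 × 1 = 2,588,544,000 bytes.
Track C: 32,000 × 475 × 3 × 2 = 91,200,000 bytes.
Track D: 8,000 × 786 × 3 × 2 = 37,728,000 bytes.
Track E: 24 minutes 25 seconds = 1,465 s; 37,800 × 1,465 × 4 × 2 = 443,016,000 bytes.
Track F: 3 min = 180 s; 88,200 × 180 × 1 × 1 = 15,876,000 bytes.
Total = 3,263,001,600 bytes = 3.3 GB.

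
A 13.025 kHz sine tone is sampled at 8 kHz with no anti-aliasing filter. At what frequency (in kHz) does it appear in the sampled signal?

2.975 kHz

Nyquist = 8,000/2 = 4,000 Hz; 13,025 Hz exceeds it.
Alias = |13,025 − 2×8,000| = |13,025 − 16,000| = 2,975 Hz = 2.975 kHz.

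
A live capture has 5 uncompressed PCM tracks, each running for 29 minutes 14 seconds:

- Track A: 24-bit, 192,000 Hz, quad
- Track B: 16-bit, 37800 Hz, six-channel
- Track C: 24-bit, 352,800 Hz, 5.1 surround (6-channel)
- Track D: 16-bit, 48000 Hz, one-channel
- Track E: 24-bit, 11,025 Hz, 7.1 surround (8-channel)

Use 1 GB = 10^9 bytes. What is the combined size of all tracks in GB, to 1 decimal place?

16.6 GB

29 minutes 14 seconds = 1,754 s.
Track A: 192,000 × 1,754 × 3 × 4 = 4,041,216,000 bytes.
Track B: 37,800 × 1,754 × 2 × 6 = 795,614,400 bytes.
Track C: 352,800 × 1,754 × 3 × 6 = 11,138,601,600 bytes.
Track D: 48,000 × 1,754 × 2 × 1 = 168,384,000 bytes.
Track E: 11,025 × 1,754 × 3 × 8 = 464,108,400 bytes.
Total = 16,607,924,400 bytes = 16.6 GB.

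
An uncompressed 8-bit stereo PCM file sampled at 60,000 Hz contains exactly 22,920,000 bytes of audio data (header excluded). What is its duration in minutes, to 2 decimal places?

3.18 minutes

Byte rate = 60,000 × 1 × 2 = 120,000 bytes/s.
Duration = 22,920,000 / 120,000 = 191 s.
191 s / 60 = 3.18 minutes.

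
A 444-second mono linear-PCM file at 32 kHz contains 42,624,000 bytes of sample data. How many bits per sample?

24 bits

Bytes per sample = 42,624,000 / (32,000 × 444 × 1) = 42,624,000 / 14,208,000 = 3.
Bit depth = 3 × 8 = 24 bits.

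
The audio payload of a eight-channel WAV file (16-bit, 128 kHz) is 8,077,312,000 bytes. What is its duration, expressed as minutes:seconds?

65:44

Byte rate = 128,000 × 2 × 8 = 2,048,000 bytes/s.
Duration = 8,077,312,000 / 2,048,000 = 3,944 s.
3,944 s = 65:44.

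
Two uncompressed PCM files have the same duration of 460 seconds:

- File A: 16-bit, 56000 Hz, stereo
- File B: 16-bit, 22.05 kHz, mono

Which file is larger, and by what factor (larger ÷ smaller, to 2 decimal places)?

File A: 56,000 × 2 × 2 = 224,000 bytes/s.
File B: 22,050 × 2 × 1 = 44,100 bytes/s.
File A is larger; ratio = 103,040,000 / 20,286,000 = 5.08.

File A, by a factor of 5.08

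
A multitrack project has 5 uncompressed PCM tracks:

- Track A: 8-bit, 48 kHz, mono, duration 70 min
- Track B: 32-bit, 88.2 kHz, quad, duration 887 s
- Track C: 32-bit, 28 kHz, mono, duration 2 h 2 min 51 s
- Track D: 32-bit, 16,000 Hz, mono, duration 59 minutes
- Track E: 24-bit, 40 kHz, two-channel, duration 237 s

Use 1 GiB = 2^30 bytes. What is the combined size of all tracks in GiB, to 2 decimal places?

2.39 GiB

Track A: 70 min = 4,200 s; 48,000 × 4,200 × 1 × 1 = 201,600,000 bytes.
Track B: 88,200 × 887 × 4 × 4 = 1,251,734,400 bytes.
Track C: 2 h 2 min 51 s = 7,371 s; 28,000 × 7,371 × 4 × 1 = 825,552,000 bytes.
Track D: 59 minutes = 3,540 s; 16,000 × 3,540 × 4 × 1 = 226,560,000 bytes.
Track E: 40,000 × 237 × 3 × 2 = 56,880,000 bytes.
Total = 2,562,326,400 bytes = 2.39 GiB.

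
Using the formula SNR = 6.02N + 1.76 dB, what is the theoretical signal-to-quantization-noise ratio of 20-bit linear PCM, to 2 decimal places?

6.02 × 20 + 1.76 = 122.16 dB.

122.16 dB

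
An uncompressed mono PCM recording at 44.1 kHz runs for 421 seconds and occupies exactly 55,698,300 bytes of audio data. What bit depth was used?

24 bits

Bytes per sample = 55,698,300 / (44,100 × 421 × 1) = 55,698,300 / 18,566,100 = 3.
Bit depth = 3 × 8 = 24 bits.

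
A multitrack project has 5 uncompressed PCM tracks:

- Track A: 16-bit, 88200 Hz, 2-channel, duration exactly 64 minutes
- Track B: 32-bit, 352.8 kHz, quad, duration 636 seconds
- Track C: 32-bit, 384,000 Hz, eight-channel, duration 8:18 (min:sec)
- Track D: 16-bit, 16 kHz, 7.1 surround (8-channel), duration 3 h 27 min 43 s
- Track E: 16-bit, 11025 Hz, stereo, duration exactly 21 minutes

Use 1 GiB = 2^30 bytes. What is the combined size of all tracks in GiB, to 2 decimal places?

Track A: exactly 64 minutes = 3,840 s; 88,200 × 3,840 × 2 × 2 = 1,354,752,000 bytes.
Track B: 352,800 × 636 × 4 × 4 = 3,590,092,800 bytes.
Track C: 8:18 (min:sec) = 498 s; 384,000 × 498 × 4 × 8 = 6,119,424,000 bytes.
Track D: 3 h 27 min 43 s = 12,463 s; 16,000 × 12,463 × 2 × 8 = 3,190,528,000 bytes.
Track E: exactly 21 minutes = 1,260 s; 11,025 × 1,260 × 2 × 2 = 55,566,000 bytes.
Total = 14,310,362,800 bytes = 13.33 GiB.

13.33 GiB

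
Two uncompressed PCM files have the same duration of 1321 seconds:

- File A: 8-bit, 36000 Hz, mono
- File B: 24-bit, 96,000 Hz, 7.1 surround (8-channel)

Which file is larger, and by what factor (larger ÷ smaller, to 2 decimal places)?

File A: 36,000 × 1 × 1 = 36,000 bytes/s.
File B: 96,000 × 3 × 8 = 2,304,000 bytes/s.
File B is larger; ratio = 3,043,584,000 / 47,556,000 = 64.00.

File B, by a factor of 64.00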